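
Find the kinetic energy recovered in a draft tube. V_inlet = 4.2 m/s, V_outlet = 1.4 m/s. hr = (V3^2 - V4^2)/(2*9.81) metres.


hr = (4.2^2 - 1.4^2) / (2*9.81) = 0.7992 m


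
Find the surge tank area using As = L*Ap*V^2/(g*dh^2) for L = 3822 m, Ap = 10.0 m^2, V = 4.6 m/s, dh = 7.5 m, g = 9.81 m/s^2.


As = 3822 * 10.0 * 4.6^2 / (9.81 * 7.5^2) = 1465.5978 m^2


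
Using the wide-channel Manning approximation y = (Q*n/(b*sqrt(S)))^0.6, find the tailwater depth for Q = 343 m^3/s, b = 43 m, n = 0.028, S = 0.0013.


y = (343 * 0.028 / (43 * 0.0013^0.5))^0.6 = 2.9868 m


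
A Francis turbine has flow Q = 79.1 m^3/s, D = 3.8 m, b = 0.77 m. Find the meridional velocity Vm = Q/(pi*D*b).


Vm = 79.1 / (pi * 3.8 * 0.77) = 8.6050 m/s


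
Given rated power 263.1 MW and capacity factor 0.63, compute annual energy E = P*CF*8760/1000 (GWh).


E = 263.1 * 0.63 * 8760 / 1000 = 1451.9963 GWh


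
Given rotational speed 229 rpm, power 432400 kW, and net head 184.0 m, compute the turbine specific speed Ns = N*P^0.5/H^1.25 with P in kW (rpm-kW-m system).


Ns = 229 * 432400^0.5 / 184.0^1.25 = 222.2061


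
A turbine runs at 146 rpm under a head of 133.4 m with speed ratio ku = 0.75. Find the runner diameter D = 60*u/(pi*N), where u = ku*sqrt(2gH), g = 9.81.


u = 0.75 * sqrt(2*9.81*133.4) = 38.3697 m/s
D = 60 * 38.3697 / (pi * 146) = 5.0192 m


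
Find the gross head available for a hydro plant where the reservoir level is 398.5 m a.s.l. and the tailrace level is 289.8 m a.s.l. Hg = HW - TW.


Hg = 398.5 - 289.8 = 108.7000 m


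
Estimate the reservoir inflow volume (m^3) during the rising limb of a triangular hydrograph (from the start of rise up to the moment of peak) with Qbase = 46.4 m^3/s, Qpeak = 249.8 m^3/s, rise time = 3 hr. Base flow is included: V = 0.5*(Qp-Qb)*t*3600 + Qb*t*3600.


V = 0.5*(249.8 - 46.4)*3*3600 + 46.4*3*3600 = 1.5995e+06 m^3


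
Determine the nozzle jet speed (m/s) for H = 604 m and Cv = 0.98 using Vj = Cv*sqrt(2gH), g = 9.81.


Vj = 0.98 * sqrt(2*9.81*604) = 106.6827 m/s


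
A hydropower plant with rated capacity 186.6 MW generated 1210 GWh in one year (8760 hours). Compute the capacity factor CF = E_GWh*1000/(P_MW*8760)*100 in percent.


CF = 1210 * 1000 / (186.6 * 8760) * 100 = 74.0235 %


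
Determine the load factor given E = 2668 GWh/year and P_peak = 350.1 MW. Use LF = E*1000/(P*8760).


LF = 2668 * 1000 / (350.1 * 8760) = 0.8699


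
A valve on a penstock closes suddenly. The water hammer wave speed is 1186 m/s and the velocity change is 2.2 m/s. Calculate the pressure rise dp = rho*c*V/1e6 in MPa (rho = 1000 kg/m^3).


dp = 1000 * 1186 * 2.2 / 1e6 = 2.6092 MPa


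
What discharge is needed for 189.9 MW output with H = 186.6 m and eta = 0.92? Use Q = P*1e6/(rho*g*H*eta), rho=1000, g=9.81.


Q = 189.9 * 1e6 / (1000 * 9.81 * 186.6 * 0.92) = 112.7604 m^3/s


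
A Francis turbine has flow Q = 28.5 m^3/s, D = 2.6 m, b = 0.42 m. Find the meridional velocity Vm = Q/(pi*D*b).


Vm = 28.5 / (pi * 2.6 * 0.42) = 8.3075 m/s


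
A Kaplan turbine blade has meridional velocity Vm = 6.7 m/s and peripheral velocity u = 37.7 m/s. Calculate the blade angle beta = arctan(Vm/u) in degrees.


beta = arctan(6.7 / 37.7) = 10.0773 degrees


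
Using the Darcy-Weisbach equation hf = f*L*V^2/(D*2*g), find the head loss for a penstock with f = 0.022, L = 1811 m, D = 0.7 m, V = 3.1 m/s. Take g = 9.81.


hf = 0.022 * 1811 * 3.1^2 / (0.7 * 2 * 9.81) = 27.8784 m


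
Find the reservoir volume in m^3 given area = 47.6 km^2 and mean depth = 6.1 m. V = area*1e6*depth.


V = 47.6 * 1e6 * 6.1 = 2.9036e+08 m^3


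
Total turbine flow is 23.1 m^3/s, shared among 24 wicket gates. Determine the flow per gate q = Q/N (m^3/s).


q = 23.1 / 24 = 0.9625 m^3/s


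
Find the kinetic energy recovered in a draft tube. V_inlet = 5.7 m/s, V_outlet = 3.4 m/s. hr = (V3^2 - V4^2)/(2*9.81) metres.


hr = (5.7^2 - 3.4^2) / (2*9.81) = 1.0668 m


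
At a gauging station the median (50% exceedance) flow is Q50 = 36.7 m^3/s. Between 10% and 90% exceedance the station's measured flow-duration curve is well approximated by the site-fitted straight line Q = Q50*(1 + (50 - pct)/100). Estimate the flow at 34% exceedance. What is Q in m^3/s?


Q = 36.7 * (1 + (50 - 34)/100) = 42.5720 m^3/s


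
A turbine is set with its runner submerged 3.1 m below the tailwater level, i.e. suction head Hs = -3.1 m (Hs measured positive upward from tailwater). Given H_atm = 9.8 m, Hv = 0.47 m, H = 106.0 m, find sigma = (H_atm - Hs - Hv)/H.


sigma = (9.8 - (-3.1) - 0.47) / 106.0 = 0.1173


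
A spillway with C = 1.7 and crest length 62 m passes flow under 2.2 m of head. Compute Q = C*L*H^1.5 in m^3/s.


Q = 1.7 * 62 * 2.2^1.5 = 343.9336 m^3/s


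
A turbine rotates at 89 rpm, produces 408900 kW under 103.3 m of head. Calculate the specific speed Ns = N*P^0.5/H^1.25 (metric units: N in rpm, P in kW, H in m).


Ns = 89 * 408900^0.5 / 103.3^1.25 = 172.8117


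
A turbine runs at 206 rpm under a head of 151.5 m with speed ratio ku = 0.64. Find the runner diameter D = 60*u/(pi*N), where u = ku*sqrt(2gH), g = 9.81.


u = 0.64 * sqrt(2*9.81*151.5) = 34.8928 m/s
D = 60 * 34.8928 / (pi * 206) = 3.2350 m


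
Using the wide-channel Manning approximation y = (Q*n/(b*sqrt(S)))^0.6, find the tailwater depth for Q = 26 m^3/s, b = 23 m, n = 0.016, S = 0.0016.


y = (26 * 0.016 / (23 * 0.0016^0.5))^0.6 = 0.6211 m


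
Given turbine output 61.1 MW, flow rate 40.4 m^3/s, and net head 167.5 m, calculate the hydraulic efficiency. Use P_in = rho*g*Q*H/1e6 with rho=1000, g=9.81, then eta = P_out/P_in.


P_in = 1000 * 9.81 * 40.4 * 167.5 / 1e6 = 66.3843 MW
eta = 61.1 / 66.3843 = 0.9204


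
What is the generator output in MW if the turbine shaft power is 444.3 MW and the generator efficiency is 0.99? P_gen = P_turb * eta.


P_gen = 444.3 * 0.99 = 439.8570 MW


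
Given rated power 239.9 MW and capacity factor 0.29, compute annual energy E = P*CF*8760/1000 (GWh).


E = 239.9 * 0.29 * 8760 / 1000 = 609.4420 GWh


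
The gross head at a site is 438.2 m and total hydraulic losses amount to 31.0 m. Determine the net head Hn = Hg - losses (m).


Hn = 438.2 - 31.0 = 407.2000 m


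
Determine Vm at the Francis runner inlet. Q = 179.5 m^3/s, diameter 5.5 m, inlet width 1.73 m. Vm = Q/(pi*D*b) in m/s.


Vm = 179.5 / (pi * 5.5 * 1.73) = 6.0049 m/s


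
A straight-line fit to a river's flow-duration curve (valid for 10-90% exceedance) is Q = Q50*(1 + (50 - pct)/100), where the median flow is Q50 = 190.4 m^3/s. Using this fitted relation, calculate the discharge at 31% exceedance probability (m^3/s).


Q = 190.4 * (1 + (50 - 31)/100) = 226.5760 m^3/s


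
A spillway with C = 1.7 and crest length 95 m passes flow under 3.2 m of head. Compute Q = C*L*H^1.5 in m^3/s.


Q = 1.7 * 95 * 3.2^1.5 = 924.4799 m^3/s


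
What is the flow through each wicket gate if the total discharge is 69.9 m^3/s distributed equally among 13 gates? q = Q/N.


q = 69.9 / 13 = 5.3769 m^3/s


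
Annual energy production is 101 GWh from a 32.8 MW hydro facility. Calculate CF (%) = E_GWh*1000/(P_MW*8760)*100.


CF = 101 * 1000 / (32.8 * 8760) * 100 = 35.1515 %


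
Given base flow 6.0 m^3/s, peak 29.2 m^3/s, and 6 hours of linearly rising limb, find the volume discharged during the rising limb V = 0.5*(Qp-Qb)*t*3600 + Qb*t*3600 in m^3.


V = 0.5*(29.2 - 6.0)*6*3600 + 6.0*6*3600 = 380160.0000 m^3


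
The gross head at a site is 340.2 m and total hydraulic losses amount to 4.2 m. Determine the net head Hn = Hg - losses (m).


Hn = 340.2 - 4.2 = 336.0000 m


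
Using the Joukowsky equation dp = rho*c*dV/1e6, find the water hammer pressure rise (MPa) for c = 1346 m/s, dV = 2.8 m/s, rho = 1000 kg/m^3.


dp = 1000 * 1346 * 2.8 / 1e6 = 3.7688 MPa


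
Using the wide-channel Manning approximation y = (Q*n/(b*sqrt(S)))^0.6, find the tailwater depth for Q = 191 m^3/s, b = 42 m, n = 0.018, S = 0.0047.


y = (191 * 0.018 / (42 * 0.0047^0.5))^0.6 = 1.1123 m


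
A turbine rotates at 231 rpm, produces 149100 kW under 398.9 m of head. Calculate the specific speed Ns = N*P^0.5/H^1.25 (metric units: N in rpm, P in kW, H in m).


Ns = 231 * 149100^0.5 / 398.9^1.25 = 50.0346


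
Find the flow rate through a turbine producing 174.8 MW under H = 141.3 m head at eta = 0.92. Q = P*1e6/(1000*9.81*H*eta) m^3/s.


Q = 174.8 * 1e6 / (1000 * 9.81 * 141.3 * 0.92) = 137.0700 m^3/s


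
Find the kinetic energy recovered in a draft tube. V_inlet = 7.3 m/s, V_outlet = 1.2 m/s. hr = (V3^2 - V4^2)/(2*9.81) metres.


hr = (7.3^2 - 1.2^2) / (2*9.81) = 2.6427 m


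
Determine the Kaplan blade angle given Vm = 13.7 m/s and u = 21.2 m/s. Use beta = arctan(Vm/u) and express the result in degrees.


beta = arctan(13.7 / 21.2) = 32.8716 degrees


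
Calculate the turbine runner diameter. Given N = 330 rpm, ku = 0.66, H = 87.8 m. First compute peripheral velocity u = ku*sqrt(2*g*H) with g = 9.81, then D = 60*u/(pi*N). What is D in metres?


u = 0.66 * sqrt(2*9.81*87.8) = 27.3931 m/s
D = 60 * 27.3931 / (pi * 330) = 1.5854 m


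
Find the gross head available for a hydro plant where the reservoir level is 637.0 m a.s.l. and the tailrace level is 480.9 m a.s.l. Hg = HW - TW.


Hg = 637.0 - 480.9 = 156.1000 m


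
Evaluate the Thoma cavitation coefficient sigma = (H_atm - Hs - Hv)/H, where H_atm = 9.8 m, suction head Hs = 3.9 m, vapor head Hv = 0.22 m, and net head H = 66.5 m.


sigma = (9.8 - 3.9 - 0.22) / 66.5 = 0.0854


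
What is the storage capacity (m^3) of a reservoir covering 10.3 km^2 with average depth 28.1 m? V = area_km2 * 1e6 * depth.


V = 10.3 * 1e6 * 28.1 = 2.8943e+08 m^3


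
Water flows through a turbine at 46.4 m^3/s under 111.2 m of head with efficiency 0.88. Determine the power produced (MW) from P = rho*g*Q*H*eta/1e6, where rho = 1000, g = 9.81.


P = 1000 * 9.81 * 46.4 * 111.2 * 0.88 / 1e6 = 44.5425 MW


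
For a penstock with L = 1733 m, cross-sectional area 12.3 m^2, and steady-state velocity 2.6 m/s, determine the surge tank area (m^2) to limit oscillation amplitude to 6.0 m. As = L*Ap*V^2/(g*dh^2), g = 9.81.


As = 1733 * 12.3 * 2.6^2 / (9.81 * 6.0^2) = 408.0176 m^2


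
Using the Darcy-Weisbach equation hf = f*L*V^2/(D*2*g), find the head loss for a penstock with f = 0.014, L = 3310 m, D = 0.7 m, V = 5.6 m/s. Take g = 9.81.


hf = 0.014 * 3310 * 5.6^2 / (0.7 * 2 * 9.81) = 105.8120 m


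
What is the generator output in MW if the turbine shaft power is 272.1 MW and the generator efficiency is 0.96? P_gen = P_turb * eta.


P_gen = 272.1 * 0.96 = 261.2160 MW


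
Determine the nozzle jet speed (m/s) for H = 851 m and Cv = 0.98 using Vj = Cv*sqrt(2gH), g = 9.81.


Vj = 0.98 * sqrt(2*9.81*851) = 126.6311 m/s


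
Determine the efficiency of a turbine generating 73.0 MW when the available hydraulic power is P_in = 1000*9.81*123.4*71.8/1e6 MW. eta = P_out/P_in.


P_in = 1000 * 9.81 * 123.4 * 71.8 / 1e6 = 86.9178 MW
eta = 73.0 / 86.9178 = 0.8399


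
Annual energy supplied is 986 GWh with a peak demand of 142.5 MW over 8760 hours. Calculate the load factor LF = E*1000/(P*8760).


LF = 986 * 1000 / (142.5 * 8760) = 0.7899


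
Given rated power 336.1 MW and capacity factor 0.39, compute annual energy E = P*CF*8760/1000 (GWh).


E = 336.1 * 0.39 * 8760 / 1000 = 1148.2520 GWh


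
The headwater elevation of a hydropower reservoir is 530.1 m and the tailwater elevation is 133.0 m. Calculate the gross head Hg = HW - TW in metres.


Hg = 530.1 - 133.0 = 397.1000 m


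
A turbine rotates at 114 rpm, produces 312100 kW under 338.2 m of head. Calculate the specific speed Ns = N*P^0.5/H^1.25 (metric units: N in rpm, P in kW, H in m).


Ns = 114 * 312100^0.5 / 338.2^1.25 = 43.9122


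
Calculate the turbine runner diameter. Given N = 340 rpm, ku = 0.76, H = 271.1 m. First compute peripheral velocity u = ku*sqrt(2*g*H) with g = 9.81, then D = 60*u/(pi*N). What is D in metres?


u = 0.76 * sqrt(2*9.81*271.1) = 55.4278 m/s
D = 60 * 55.4278 / (pi * 340) = 3.1135 m


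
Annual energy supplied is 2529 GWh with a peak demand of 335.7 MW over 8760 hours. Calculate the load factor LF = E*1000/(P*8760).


LF = 2529 * 1000 / (335.7 * 8760) = 0.8600


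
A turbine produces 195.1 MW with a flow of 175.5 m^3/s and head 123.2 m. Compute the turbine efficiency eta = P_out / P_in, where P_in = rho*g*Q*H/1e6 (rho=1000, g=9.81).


P_in = 1000 * 9.81 * 175.5 * 123.2 / 1e6 = 212.1079 MW
eta = 195.1 / 212.1079 = 0.9198


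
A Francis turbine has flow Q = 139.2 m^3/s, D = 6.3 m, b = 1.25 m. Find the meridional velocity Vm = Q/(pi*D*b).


Vm = 139.2 / (pi * 6.3 * 1.25) = 5.6265 m/s


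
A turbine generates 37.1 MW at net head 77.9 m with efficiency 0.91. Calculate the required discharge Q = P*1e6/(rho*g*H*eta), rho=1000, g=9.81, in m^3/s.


Q = 37.1 * 1e6 / (1000 * 9.81 * 77.9 * 0.91) = 53.3490 m^3/s


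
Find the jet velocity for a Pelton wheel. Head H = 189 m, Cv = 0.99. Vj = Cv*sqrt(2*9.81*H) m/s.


Vj = 0.99 * sqrt(2*9.81*189) = 60.2859 m/s


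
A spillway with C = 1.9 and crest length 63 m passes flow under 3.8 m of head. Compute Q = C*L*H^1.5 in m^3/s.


Q = 1.9 * 63 * 3.8^1.5 = 886.6854 m^3/s


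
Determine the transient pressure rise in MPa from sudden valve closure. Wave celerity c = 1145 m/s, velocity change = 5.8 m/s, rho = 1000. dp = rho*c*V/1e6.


dp = 1000 * 1145 * 5.8 / 1e6 = 6.6410 MPa


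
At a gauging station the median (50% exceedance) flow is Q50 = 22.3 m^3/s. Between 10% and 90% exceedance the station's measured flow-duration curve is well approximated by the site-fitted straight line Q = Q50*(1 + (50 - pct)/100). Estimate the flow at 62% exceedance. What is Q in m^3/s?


Q = 22.3 * (1 + (50 - 62)/100) = 19.6240 m^3/s


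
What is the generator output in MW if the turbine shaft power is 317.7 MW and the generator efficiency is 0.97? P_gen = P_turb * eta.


P_gen = 317.7 * 0.97 = 308.1690 MW


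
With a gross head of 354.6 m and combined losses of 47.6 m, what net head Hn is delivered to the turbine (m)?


Hn = 354.6 - 47.6 = 307.0000 m


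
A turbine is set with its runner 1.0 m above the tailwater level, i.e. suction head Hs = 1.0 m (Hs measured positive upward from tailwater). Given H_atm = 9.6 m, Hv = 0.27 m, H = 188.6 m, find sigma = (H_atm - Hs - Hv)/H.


sigma = (9.6 - 1.0 - 0.27) / 188.6 = 0.0442


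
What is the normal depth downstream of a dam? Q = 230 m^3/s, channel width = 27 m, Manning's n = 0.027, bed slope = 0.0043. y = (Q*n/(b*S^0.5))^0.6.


y = (230 * 0.027 / (27 * 0.0043^0.5))^0.6 = 2.1232 m


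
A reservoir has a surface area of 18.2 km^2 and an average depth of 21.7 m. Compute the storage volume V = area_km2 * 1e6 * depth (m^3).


V = 18.2 * 1e6 * 21.7 = 3.9494e+08 m^3


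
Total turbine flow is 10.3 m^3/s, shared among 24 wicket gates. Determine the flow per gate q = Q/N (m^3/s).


q = 10.3 / 24 = 0.4292 m^3/s


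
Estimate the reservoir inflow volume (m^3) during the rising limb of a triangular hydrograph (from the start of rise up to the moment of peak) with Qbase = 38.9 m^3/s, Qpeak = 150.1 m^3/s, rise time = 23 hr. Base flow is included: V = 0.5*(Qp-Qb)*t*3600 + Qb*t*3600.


V = 0.5*(150.1 - 38.9)*23*3600 + 38.9*23*3600 = 7.8246e+06 m^3


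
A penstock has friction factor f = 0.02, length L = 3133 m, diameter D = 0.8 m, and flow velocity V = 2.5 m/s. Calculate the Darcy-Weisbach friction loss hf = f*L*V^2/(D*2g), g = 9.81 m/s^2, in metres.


hf = 0.02 * 3133 * 2.5^2 / (0.8 * 2 * 9.81) = 24.9506 m


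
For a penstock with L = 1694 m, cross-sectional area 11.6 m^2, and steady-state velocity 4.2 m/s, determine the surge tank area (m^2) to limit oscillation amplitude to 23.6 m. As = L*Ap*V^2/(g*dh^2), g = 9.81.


As = 1694 * 11.6 * 4.2^2 / (9.81 * 23.6^2) = 63.4420 m^2


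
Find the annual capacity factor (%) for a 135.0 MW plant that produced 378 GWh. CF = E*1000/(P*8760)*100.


CF = 378 * 1000 / (135.0 * 8760) * 100 = 31.9635 %


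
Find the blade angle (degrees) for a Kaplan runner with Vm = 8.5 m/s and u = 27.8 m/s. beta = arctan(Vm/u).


beta = arctan(8.5 / 27.8) = 17.0013 degrees


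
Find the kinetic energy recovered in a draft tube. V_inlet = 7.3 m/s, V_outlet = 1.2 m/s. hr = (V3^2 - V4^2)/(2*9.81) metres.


hr = (7.3^2 - 1.2^2) / (2*9.81) = 2.6427 m


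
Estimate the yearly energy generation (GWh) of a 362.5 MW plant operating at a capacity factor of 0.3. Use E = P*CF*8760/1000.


E = 362.5 * 0.3 * 8760 / 1000 = 952.6500 GWh


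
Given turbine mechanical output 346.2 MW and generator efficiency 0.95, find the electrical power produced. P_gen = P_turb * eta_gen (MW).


P_gen = 346.2 * 0.95 = 328.8900 MW


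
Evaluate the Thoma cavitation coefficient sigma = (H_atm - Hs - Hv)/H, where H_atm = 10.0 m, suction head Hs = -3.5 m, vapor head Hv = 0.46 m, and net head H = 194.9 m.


sigma = (10.0 - (-3.5) - 0.46) / 194.9 = 0.0669


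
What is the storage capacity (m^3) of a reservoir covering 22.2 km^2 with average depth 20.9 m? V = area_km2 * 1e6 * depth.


V = 22.2 * 1e6 * 20.9 = 4.6398e+08 m^3


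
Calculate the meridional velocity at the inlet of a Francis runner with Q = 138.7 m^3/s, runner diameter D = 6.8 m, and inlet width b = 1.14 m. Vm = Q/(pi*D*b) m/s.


Vm = 138.7 / (pi * 6.8 * 1.14) = 5.6953 m/s


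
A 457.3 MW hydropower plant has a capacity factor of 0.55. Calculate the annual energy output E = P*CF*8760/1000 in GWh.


E = 457.3 * 0.55 * 8760 / 1000 = 2203.2714 GWh


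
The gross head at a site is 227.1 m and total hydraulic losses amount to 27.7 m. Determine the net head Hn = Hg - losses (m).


Hn = 227.1 - 27.7 = 199.4000 m


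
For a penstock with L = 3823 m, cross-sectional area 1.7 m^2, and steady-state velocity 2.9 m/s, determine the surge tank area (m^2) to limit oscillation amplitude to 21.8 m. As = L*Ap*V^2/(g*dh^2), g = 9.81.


As = 3823 * 1.7 * 2.9^2 / (9.81 * 21.8^2) = 11.7238 m^2


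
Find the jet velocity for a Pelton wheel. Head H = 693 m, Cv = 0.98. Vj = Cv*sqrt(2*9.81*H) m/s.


Vj = 0.98 * sqrt(2*9.81*693) = 114.2726 m/s


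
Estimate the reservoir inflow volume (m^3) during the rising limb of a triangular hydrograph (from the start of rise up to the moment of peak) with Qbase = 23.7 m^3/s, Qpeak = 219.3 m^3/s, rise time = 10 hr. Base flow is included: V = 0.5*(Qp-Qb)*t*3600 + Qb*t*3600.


V = 0.5*(219.3 - 23.7)*10*3600 + 23.7*10*3600 = 4.3740e+06 m^3


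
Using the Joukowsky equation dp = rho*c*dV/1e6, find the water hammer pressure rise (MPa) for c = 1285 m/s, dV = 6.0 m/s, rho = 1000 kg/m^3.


dp = 1000 * 1285 * 6.0 / 1e6 = 7.7100 MPa


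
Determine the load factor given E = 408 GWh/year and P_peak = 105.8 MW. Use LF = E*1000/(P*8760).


LF = 408 * 1000 / (105.8 * 8760) = 0.4402


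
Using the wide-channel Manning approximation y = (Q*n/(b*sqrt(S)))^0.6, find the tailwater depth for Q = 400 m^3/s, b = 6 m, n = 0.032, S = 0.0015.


y = (400 * 0.032 / (6 * 0.0015^0.5))^0.6 = 11.0817 m


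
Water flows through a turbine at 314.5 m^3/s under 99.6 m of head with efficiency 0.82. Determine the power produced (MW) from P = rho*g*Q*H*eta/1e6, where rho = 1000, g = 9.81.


P = 1000 * 9.81 * 314.5 * 99.6 * 0.82 / 1e6 = 251.9781 MW


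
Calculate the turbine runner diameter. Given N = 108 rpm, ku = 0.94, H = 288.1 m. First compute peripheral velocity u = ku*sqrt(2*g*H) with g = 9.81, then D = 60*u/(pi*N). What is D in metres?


u = 0.94 * sqrt(2*9.81*288.1) = 70.6723 m/s
D = 60 * 70.6723 / (pi * 108) = 12.4976 m


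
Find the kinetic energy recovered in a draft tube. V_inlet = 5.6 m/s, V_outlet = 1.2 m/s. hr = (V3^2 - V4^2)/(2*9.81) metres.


hr = (5.6^2 - 1.2^2) / (2*9.81) = 1.5250 m


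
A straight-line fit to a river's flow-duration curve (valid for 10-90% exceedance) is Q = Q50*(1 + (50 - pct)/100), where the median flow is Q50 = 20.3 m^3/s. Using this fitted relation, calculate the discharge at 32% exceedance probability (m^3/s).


Q = 20.3 * (1 + (50 - 32)/100) = 23.9540 m^3/s


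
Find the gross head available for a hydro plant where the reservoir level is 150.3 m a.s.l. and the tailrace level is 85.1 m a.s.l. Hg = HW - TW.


Hg = 150.3 - 85.1 = 65.2000 m


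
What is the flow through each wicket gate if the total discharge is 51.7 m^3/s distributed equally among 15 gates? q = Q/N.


q = 51.7 / 15 = 3.4467 m^3/s


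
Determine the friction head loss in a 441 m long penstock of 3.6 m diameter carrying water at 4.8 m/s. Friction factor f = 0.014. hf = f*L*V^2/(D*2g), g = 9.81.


hf = 0.014 * 441 * 4.8^2 / (3.6 * 2 * 9.81) = 2.0139 m


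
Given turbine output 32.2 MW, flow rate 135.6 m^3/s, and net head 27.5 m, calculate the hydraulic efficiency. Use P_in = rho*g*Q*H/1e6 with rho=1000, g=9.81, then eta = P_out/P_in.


P_in = 1000 * 9.81 * 135.6 * 27.5 / 1e6 = 36.5815 MW
eta = 32.2 / 36.5815 = 0.8802


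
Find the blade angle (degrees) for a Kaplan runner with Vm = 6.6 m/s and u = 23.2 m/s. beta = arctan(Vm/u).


beta = arctan(6.6 / 23.2) = 15.8801 degrees


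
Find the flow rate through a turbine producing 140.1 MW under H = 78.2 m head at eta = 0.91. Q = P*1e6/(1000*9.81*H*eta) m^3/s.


Q = 140.1 * 1e6 / (1000 * 9.81 * 78.2 * 0.91) = 200.6878 m^3/s


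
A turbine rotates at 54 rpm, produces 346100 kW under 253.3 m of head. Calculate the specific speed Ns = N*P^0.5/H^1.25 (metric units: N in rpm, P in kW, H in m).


Ns = 54 * 346100^0.5 / 253.3^1.25 = 31.4377


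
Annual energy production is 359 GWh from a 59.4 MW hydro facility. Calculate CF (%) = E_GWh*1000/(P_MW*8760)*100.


CF = 359 * 1000 / (59.4 * 8760) * 100 = 68.9928 %


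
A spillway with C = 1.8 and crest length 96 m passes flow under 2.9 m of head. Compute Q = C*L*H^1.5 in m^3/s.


Q = 1.8 * 96 * 2.9^1.5 = 853.3766 m^3/s


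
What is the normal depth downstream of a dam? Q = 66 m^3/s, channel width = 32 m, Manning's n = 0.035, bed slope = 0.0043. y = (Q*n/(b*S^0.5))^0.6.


y = (66 * 0.035 / (32 * 0.0043^0.5))^0.6 = 1.0593 m


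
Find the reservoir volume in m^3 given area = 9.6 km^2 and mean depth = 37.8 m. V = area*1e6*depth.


V = 9.6 * 1e6 * 37.8 = 3.6288e+08 m^3


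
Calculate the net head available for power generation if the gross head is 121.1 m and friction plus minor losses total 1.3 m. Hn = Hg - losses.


Hn = 121.1 - 1.3 = 119.8000 m


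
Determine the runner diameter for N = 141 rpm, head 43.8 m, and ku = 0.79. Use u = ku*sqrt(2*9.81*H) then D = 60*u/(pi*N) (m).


u = 0.79 * sqrt(2*9.81*43.8) = 23.1587 m/s
D = 60 * 23.1587 / (pi * 141) = 3.1369 m


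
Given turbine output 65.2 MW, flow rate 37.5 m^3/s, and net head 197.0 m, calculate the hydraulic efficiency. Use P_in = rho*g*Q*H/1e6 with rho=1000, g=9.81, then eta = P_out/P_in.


P_in = 1000 * 9.81 * 37.5 * 197.0 / 1e6 = 72.4714 MW
eta = 65.2 / 72.4714 = 0.8997


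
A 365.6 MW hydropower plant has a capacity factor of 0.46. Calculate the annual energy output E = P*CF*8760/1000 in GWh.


E = 365.6 * 0.46 * 8760 / 1000 = 1473.2218 GWh


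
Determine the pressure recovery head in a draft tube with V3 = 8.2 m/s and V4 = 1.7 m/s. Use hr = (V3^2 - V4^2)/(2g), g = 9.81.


hr = (8.2^2 - 1.7^2) / (2*9.81) = 3.2798 m


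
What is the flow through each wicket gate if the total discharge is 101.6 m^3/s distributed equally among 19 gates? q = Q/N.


q = 101.6 / 19 = 5.3474 m^3/s


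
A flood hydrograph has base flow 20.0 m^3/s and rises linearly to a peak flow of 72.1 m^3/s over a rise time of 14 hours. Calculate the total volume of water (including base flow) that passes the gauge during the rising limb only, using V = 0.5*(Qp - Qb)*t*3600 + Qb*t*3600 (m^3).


V = 0.5*(72.1 - 20.0)*14*3600 + 20.0*14*3600 = 2.3209e+06 m^3


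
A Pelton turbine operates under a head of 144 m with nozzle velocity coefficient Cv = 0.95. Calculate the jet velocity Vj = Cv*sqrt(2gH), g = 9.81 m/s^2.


Vj = 0.95 * sqrt(2*9.81*144) = 50.4957 m/s


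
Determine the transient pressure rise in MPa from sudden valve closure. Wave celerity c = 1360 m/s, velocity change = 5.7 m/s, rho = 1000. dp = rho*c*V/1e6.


dp = 1000 * 1360 * 5.7 / 1e6 = 7.7520 MPa


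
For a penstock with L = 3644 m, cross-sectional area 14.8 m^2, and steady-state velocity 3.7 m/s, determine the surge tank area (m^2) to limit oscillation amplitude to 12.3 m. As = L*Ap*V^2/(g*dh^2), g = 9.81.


As = 3644 * 14.8 * 3.7^2 / (9.81 * 12.3^2) = 497.4670 m^2


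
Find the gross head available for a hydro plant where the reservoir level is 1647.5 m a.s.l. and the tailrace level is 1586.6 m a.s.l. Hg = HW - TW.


Hg = 1647.5 - 1586.6 = 60.9000 m


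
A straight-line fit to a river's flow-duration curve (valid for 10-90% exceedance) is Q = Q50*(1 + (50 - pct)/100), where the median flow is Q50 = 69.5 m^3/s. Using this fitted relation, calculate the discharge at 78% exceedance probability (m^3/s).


Q = 69.5 * (1 + (50 - 78)/100) = 50.0400 m^3/s


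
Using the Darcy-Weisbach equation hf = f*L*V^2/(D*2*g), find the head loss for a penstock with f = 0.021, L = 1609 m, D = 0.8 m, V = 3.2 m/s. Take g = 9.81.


hf = 0.021 * 1609 * 3.2^2 / (0.8 * 2 * 9.81) = 22.0438 m


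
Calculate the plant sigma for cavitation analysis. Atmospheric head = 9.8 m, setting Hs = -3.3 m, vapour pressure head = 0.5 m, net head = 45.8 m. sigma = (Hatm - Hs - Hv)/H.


sigma = (9.8 - (-3.3) - 0.5) / 45.8 = 0.2751


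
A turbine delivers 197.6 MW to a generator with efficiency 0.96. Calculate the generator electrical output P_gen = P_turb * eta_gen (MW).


P_gen = 197.6 * 0.96 = 189.6960 MW


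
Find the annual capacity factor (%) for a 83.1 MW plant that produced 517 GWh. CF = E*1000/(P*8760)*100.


CF = 517 * 1000 / (83.1 * 8760) * 100 = 71.0208 %


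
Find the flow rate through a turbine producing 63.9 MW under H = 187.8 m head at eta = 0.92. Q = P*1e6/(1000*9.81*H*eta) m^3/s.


Q = 63.9 * 1e6 / (1000 * 9.81 * 187.8 * 0.92) = 37.7006 m^3/s


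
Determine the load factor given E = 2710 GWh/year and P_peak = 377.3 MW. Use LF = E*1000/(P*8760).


LF = 2710 * 1000 / (377.3 * 8760) = 0.8199


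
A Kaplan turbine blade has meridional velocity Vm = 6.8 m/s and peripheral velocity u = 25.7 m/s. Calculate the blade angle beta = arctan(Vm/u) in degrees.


beta = arctan(6.8 / 25.7) = 14.8204 degrees


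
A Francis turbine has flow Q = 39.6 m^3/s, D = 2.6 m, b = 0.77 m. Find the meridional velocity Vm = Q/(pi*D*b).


Vm = 39.6 / (pi * 2.6 * 0.77) = 6.2962 m/s


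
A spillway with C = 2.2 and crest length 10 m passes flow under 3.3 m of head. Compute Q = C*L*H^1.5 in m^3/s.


Q = 2.2 * 10 * 3.3^1.5 = 131.8844 m^3/s


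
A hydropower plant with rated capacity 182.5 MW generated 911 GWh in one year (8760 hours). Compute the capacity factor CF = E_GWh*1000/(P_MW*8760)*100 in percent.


CF = 911 * 1000 / (182.5 * 8760) * 100 = 56.9838 %


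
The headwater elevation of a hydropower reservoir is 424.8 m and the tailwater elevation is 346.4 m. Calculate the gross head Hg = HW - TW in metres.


Hg = 424.8 - 346.4 = 78.4000 m


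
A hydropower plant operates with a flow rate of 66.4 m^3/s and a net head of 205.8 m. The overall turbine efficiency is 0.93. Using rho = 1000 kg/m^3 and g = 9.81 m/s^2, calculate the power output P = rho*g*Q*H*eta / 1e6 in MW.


P = 1000 * 9.81 * 66.4 * 205.8 * 0.93 / 1e6 = 124.6710 MW


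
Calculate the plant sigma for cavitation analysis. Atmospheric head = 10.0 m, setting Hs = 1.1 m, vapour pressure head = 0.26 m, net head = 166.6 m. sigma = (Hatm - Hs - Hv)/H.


sigma = (10.0 - 1.1 - 0.26) / 166.6 = 0.0519


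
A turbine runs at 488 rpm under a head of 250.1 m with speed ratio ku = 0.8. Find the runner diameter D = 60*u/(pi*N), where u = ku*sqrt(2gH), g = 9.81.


u = 0.8 * sqrt(2*9.81*250.1) = 56.0398 m/s
D = 60 * 56.0398 / (pi * 488) = 2.1932 m


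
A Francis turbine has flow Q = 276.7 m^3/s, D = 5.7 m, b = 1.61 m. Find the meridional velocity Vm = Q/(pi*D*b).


Vm = 276.7 / (pi * 5.7 * 1.61) = 9.5975 m/s


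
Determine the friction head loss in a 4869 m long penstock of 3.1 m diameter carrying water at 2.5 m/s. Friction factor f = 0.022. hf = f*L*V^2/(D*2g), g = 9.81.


hf = 0.022 * 4869 * 2.5^2 / (3.1 * 2 * 9.81) = 11.0073 m


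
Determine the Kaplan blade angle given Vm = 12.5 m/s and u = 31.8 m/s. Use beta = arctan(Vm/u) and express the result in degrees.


beta = arctan(12.5 / 31.8) = 21.4589 degrees


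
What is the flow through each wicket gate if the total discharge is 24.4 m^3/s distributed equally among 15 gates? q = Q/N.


q = 24.4 / 15 = 1.6267 m^3/s


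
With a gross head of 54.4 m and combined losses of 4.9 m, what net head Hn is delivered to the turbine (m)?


Hn = 54.4 - 4.9 = 49.5000 m


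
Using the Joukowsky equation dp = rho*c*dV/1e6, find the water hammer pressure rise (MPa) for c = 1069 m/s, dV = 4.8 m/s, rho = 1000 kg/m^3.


dp = 1000 * 1069 * 4.8 / 1e6 = 5.1312 MPa


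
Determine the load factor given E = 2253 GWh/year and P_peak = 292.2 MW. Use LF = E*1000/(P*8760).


LF = 2253 * 1000 / (292.2 * 8760) = 0.8802


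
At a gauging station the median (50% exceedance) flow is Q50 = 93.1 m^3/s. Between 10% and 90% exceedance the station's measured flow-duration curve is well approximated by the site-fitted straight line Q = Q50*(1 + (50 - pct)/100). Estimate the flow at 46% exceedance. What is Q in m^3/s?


Q = 93.1 * (1 + (50 - 46)/100) = 96.8240 m^3/s


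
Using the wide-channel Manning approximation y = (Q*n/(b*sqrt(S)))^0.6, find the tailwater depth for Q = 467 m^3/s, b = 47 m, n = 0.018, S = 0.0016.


y = (467 * 0.018 / (47 * 0.0016^0.5))^0.6 = 2.4562 m


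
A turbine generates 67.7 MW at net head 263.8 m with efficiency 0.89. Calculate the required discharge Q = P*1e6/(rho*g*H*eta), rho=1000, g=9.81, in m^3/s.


Q = 67.7 * 1e6 / (1000 * 9.81 * 263.8 * 0.89) = 29.3937 m^3/s


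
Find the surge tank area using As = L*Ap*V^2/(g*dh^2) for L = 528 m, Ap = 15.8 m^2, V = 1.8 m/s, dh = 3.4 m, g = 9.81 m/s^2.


As = 528 * 15.8 * 1.8^2 / (9.81 * 3.4^2) = 238.3467 m^2


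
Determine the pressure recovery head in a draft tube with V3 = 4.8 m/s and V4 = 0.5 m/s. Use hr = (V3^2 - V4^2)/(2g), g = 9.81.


hr = (4.8^2 - 0.5^2) / (2*9.81) = 1.1616 m


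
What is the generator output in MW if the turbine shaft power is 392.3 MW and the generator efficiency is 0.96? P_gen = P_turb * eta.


P_gen = 392.3 * 0.96 = 376.6080 MW


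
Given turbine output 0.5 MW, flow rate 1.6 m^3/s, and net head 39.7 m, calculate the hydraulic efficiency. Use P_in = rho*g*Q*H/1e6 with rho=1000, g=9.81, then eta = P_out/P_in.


P_in = 1000 * 9.81 * 1.6 * 39.7 / 1e6 = 0.6231 MW
eta = 0.5 / 0.6231 = 0.8024


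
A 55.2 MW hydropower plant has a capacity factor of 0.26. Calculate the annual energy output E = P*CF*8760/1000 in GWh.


E = 55.2 * 0.26 * 8760 / 1000 = 125.7235 GWh


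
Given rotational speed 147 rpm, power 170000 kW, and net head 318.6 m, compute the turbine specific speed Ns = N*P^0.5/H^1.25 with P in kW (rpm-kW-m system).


Ns = 147 * 170000^0.5 / 318.6^1.25 = 45.0282


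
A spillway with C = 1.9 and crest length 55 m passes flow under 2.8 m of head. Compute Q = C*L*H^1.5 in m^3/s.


Q = 1.9 * 55 * 2.8^1.5 = 489.6134 m^3/s


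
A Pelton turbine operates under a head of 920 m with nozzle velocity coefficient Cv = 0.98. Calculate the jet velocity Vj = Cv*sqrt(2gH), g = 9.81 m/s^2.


Vj = 0.98 * sqrt(2*9.81*920) = 131.6647 m/s


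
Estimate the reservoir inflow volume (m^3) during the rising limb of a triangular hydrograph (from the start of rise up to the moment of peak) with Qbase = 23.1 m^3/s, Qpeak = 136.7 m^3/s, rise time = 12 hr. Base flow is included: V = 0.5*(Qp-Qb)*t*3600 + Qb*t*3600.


V = 0.5*(136.7 - 23.1)*12*3600 + 23.1*12*3600 = 3.4517e+06 m^3


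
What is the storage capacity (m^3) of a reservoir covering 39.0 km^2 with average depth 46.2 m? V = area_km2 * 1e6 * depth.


V = 39.0 * 1e6 * 46.2 = 1.8018e+09 m^3


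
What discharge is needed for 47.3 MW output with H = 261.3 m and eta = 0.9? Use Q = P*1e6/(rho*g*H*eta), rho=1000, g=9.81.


Q = 47.3 * 1e6 / (1000 * 9.81 * 261.3 * 0.9) = 20.5027 m^3/s


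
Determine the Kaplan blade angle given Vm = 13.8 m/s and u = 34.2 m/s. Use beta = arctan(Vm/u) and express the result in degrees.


beta = arctan(13.8 / 34.2) = 21.9745 degrees


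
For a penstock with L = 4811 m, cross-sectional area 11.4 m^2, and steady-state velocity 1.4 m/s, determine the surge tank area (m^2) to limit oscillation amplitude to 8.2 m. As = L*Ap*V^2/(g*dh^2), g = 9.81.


As = 4811 * 11.4 * 1.4^2 / (9.81 * 8.2^2) = 162.9670 m^2


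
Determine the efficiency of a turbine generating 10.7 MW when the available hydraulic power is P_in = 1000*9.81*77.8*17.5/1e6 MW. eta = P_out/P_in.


P_in = 1000 * 9.81 * 77.8 * 17.5 / 1e6 = 13.3563 MW
eta = 10.7 / 13.3563 = 0.8011


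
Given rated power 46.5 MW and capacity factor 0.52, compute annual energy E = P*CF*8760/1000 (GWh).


E = 46.5 * 0.52 * 8760 / 1000 = 211.8168 GWh


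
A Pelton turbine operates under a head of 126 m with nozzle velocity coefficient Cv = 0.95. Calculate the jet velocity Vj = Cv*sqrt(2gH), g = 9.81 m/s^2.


Vj = 0.95 * sqrt(2*9.81*126) = 47.2344 m/s


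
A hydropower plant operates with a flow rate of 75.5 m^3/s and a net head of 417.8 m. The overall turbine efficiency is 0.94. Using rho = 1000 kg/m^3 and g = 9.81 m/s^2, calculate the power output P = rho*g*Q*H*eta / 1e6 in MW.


P = 1000 * 9.81 * 75.5 * 417.8 * 0.94 / 1e6 = 290.8789 MW


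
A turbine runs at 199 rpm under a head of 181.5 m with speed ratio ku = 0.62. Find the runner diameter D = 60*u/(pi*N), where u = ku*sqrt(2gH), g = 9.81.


u = 0.62 * sqrt(2*9.81*181.5) = 36.9981 m/s
D = 60 * 36.9981 / (pi * 199) = 3.5508 m


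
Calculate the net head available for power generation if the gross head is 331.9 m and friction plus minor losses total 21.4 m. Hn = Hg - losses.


Hn = 331.9 - 21.4 = 310.5000 m


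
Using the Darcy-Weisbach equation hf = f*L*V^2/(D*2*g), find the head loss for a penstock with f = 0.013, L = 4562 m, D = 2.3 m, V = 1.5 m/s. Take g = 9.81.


hf = 0.013 * 4562 * 1.5^2 / (2.3 * 2 * 9.81) = 2.9570 m


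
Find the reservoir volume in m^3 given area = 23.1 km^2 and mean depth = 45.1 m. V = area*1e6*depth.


V = 23.1 * 1e6 * 45.1 = 1.0418e+09 m^3


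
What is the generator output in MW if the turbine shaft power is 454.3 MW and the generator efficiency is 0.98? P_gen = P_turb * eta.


P_gen = 454.3 * 0.98 = 445.2140 MW


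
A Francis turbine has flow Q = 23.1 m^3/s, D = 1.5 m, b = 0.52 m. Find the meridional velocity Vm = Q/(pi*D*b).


Vm = 23.1 / (pi * 1.5 * 0.52) = 9.4269 m/s


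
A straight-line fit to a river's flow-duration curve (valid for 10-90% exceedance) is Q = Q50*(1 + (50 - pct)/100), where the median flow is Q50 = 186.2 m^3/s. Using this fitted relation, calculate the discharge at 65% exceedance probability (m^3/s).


Q = 186.2 * (1 + (50 - 65)/100) = 158.2700 m^3/s


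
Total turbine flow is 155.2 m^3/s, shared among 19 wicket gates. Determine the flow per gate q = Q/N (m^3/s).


q = 155.2 / 19 = 8.1684 m^3/s


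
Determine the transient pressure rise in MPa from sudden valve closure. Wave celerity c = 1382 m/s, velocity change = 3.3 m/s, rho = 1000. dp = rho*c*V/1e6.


dp = 1000 * 1382 * 3.3 / 1e6 = 4.5606 MPa


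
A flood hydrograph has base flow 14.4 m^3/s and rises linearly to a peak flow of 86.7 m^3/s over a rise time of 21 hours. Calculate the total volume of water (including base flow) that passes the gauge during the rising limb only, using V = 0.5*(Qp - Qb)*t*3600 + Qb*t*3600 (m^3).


V = 0.5*(86.7 - 14.4)*21*3600 + 14.4*21*3600 = 3.8216e+06 m^3


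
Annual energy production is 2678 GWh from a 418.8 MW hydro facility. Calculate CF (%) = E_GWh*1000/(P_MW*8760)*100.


CF = 2678 * 1000 / (418.8 * 8760) * 100 = 72.9961 %


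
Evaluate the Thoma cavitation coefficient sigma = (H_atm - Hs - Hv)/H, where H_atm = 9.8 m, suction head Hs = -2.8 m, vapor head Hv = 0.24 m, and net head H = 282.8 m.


sigma = (9.8 - (-2.8) - 0.24) / 282.8 = 0.0437


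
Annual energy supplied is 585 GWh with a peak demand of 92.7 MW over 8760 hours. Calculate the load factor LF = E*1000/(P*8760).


LF = 585 * 1000 / (92.7 * 8760) = 0.7204


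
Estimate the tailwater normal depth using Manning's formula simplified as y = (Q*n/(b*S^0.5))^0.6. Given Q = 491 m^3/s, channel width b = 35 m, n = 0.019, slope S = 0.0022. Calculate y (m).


y = (491 * 0.019 / (35 * 0.0022^0.5))^0.6 = 2.8362 m


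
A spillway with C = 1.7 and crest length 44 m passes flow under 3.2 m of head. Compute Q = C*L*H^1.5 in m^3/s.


Q = 1.7 * 44 * 3.2^1.5 = 428.1802 m^3/s


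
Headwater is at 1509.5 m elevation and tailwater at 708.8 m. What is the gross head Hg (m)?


Hg = 1509.5 - 708.8 = 800.7000 m


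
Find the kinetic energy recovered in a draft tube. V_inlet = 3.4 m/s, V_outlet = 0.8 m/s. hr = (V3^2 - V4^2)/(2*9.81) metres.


hr = (3.4^2 - 0.8^2) / (2*9.81) = 0.5566 m


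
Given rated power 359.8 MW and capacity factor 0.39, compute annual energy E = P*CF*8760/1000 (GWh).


E = 359.8 * 0.39 * 8760 / 1000 = 1229.2207 GWh


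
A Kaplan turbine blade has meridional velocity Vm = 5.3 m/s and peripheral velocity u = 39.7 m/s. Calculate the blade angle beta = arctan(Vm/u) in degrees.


beta = arctan(5.3 / 39.7) = 7.6041 degrees


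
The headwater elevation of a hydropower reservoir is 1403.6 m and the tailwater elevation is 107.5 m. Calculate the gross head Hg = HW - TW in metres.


Hg = 1403.6 - 107.5 = 1296.1000 m


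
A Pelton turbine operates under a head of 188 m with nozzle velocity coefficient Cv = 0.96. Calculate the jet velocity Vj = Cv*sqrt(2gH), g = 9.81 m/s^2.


Vj = 0.96 * sqrt(2*9.81*188) = 58.3042 m/s


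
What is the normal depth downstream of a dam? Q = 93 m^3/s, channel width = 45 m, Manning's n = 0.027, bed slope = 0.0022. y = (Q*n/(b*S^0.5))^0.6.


y = (93 * 0.027 / (45 * 0.0022^0.5))^0.6 = 1.1098 m


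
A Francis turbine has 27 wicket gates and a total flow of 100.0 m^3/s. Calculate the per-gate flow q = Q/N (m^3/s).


q = 100.0 / 27 = 3.7037 m^3/s


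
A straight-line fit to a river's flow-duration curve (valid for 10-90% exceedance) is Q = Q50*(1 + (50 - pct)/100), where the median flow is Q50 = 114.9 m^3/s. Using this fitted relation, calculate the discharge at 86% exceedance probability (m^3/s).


Q = 114.9 * (1 + (50 - 86)/100) = 73.5360 m^3/s


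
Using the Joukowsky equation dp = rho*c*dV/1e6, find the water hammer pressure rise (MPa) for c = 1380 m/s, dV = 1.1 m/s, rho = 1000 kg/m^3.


dp = 1000 * 1380 * 1.1 / 1e6 = 1.5180 MPa


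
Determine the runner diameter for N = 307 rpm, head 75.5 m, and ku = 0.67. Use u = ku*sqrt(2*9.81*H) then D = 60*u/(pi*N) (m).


u = 0.67 * sqrt(2*9.81*75.5) = 25.7868 m/s
D = 60 * 25.7868 / (pi * 307) = 1.6042 m


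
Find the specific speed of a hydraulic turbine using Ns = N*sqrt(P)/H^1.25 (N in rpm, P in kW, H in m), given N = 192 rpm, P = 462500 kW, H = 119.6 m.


Ns = 192 * 462500^0.5 / 119.6^1.25 = 330.1362


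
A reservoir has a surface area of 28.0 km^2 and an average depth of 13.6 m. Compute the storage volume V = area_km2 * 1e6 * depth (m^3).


V = 28.0 * 1e6 * 13.6 = 3.8080e+08 m^3


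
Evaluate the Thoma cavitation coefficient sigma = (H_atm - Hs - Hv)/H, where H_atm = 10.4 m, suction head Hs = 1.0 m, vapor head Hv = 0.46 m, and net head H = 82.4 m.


sigma = (10.4 - 1.0 - 0.46) / 82.4 = 0.1085
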